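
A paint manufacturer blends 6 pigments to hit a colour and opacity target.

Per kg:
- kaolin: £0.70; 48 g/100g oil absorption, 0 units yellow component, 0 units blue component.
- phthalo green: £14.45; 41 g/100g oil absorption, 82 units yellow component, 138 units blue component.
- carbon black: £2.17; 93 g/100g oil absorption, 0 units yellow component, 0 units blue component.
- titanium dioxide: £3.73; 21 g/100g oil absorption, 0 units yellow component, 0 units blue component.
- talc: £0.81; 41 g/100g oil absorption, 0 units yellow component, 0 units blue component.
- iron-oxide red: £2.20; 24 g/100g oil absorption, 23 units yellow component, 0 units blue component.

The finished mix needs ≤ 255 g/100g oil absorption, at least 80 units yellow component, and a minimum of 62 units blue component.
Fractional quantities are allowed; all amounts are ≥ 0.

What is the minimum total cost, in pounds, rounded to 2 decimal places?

£10.62

Treat it as an LP. Let x1 = kg of kaolin, x2 = kg of phthalo green, x3 = kg of carbon black, x4 = kg of titanium dioxide, x5 = kg of talc, x6 = kg of iron-oxide red.
min 0.7x1 + 14.45x2 + 2.17x3 + 3.73x4 + 0.81x5 + 2.2x6 with:
  48x1 + 41x2 + 93x3 + 21x4 + 41x5 + 24x6 ≤ 255   (oil absorption)
  82x2 + 23x6 ≥ 80   (yellow component)
  138x2 ≥ 62   (blue component)
  x1, x2, x3, x4, x5, x6 ≥ 0.
At the optimum only phthalo green, iron-oxide red are positive (kaolin, carbon black, titanium dioxide, talc = 0). Binding constraints: yellow component and blue component.
Solving gives x2 = 0.4493, x6 = 1.876.
Cost = 14.45·0.4493 + 2.2·1.876 = 10.6196.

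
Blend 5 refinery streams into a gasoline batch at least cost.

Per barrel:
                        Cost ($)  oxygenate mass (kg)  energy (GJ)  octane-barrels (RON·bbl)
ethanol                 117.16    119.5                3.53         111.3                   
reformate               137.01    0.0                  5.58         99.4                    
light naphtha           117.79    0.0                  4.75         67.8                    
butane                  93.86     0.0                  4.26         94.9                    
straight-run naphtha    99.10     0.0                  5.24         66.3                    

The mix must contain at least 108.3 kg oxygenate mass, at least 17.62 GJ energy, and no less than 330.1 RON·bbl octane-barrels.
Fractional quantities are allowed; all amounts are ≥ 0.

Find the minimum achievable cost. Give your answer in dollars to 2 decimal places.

$394.07

This is a linear program. Let x1 = barrels of ethanol, x2 = barrels of reformate, x3 = barrels of light naphtha, x4 = barrels of butane, x5 = barrels of straight-run naphtha.
Minimise 117.16x1 + 137.01x2 + 117.79x3 + 93.86x4 + 99.1x5 with:
  119.5x1 ≥ 108.3   (oxygenate mass)
  3.53x1 + 5.58x2 + 4.75x3 + 4.26x4 + 5.24x5 ≥ 17.62   (energy)
  111.3x1 + 99.4x2 + 67.8x3 + 94.9x4 + 66.3x5 ≥ 330.1   (octane-barrels)
  x1, x2, x3, x4, x5 ≥ 0.
At the optimum only ethanol, butane, straight-run naphtha are positive (reformate, light naphtha = 0). There the oxygenate mass, energy, octane-barrels constraints are tight.
That vertex is x1 = 0.90628, x4 = 1.1407, x5 = 1.8247.
Cost = 117.16·0.90628 + 93.86·1.1407 + 99.1·1.8247 = 394.0736.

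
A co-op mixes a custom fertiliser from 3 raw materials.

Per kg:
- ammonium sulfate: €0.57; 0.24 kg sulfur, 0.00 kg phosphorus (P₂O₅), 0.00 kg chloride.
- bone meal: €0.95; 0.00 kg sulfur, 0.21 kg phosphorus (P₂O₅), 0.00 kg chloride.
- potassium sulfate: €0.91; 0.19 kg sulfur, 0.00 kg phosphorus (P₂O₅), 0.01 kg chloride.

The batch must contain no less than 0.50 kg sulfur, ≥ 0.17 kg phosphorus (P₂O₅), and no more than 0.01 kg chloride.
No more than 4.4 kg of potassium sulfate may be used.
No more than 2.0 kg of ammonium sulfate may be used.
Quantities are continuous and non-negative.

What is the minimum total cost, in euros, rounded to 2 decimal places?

This is a linear program. Let x1 = kg of ammonium sulfate, x2 = kg of bone meal, x3 = kg of potassium sulfate.
min 0.57x1 + 0.95x2 + 0.91x3 s.t.:
  0.24x1 + 0.19x3 ≥ 0.5   (sulfur)
  0.21x2 ≥ 0.17   (phosphorus (P₂O₅))
  0.01x3 ≤ 0.01   (chloride)
  x3 ≤ 4.4
  x1 ≤ 2
  x1, x2, x3 ≥ 0.
All 3 inputs are positive at the optimum. There the sulfur, phosphorus (P₂O₅), the ammonium sulfate cap constraints are tight.
So ammonium sulfate = 2 kg, bone meal = 0.8095 kg, potassium sulfate = 0.1053 kg.
Cost = 0.57·2 + 0.95·0.8095 + 0.91·0.1053 = 2.0048.

€2.00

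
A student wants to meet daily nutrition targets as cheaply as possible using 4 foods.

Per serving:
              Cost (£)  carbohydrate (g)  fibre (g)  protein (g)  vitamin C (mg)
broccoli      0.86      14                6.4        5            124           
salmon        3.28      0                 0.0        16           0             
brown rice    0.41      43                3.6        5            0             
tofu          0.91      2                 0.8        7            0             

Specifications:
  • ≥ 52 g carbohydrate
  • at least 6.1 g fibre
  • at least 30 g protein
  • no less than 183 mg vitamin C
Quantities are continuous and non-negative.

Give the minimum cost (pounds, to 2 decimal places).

£3.12

Treat it as an LP. Let x1 = servings of broccoli, x2 = servings of salmon, x3 = servings of brown rice, x4 = servings of tofu.
Minimize 0.86x1 + 3.28x2 + 0.41x3 + 0.91x4 subject to:
  14x1 + 43x3 + 2x4 ≥ 52   (carbohydrate)
  6.4x1 + 3.6x3 + 0.8x4 ≥ 6.1   (fibre)
  5x1 + 16x2 + 5x3 + 7x4 ≥ 30   (protein)
  124x1 ≥ 183   (vitamin C)
  x1, x2, x3, x4 ≥ 0.
The cheapest feasible vertex uses only broccoli, brown rice; salmon, tofu are not used. Binding constraints: protein and vitamin C.
Solving gives x1 = 1.476, x3 = 4.524.
Total cost: 0.86·1.476 + 0.41·4.524 = 3.1242.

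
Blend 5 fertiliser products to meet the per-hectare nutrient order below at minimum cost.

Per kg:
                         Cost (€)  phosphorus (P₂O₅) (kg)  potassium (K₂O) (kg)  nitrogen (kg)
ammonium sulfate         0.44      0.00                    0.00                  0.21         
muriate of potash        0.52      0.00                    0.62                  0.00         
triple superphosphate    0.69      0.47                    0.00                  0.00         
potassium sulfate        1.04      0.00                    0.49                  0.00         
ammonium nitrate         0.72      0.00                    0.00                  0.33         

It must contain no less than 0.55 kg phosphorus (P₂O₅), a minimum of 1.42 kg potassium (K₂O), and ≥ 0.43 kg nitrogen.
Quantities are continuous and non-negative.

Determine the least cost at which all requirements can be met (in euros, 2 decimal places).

Let x1 = kg of ammonium sulfate, x2 = kg of muriate of potash, x3 = kg of triple superphosphate, x4 = kg of potassium sulfate, x5 = kg of ammonium nitrate.
Minimize 0.44x1 + 0.52x2 + 0.69x3 + 1.04x4 + 0.72x5 with:
  0.47x3 ≥ 0.55   (phosphorus (P₂O₅))
  0.62x2 + 0.49x4 ≥ 1.42   (potassium (K₂O))
  0.21x1 + 0.33x5 ≥ 0.43   (nitrogen)
  x1, x2, x3, x4, x5 ≥ 0.
The optimal basis is {ammonium sulfate, muriate of potash, triple superphosphate}; potassium sulfate, ammonium nitrate drop out. The phosphorus (P₂O₅), potassium (K₂O), nitrogen requirements are met with equality.
So ammonium sulfate = 2.048 kg, muriate of potash = 2.29 kg, triple superphosphate = 1.17 kg.
Objective = 0.44·2.048 + 0.52·2.29 + 0.69·1.17 = 2.8992.

€2.90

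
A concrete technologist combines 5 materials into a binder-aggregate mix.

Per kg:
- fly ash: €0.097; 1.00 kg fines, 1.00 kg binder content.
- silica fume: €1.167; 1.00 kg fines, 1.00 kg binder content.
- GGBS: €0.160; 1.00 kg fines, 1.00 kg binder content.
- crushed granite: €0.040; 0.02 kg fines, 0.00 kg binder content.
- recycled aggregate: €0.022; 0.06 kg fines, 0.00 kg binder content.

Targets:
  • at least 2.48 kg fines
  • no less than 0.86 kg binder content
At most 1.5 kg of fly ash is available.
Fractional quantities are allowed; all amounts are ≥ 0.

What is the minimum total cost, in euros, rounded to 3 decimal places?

€0.302

This is a linear program. Let x1 = kg of fly ash, x2 = kg of silica fume, x3 = kg of GGBS, x4 = kg of crushed granite, x5 = kg of recycled aggregate.
min 0.097x1 + 1.167x2 + 0.16x3 + 0.04x4 + 0.022x5 subject to:
  1x1 + 1x2 + 1x3 + 0.02x4 + 0.06x5 ≥ 2.48   (fines)
  1x1 + 1x2 + 1x3 ≥ 0.86   (binder content)
  x1 ≤ 1.5
  x1, x2, x3, x4, x5 ≥ 0.
The minimum-cost mix takes nothing from silica fume, crushed granite, recycled aggregate — only fly ash, GGBS. The fines and the fly ash cap requirements are met with equality.
That vertex is x1 = 1.5, x3 = 0.98.
Objective = 0.097·1.5 + 0.16·0.98 = 0.30230.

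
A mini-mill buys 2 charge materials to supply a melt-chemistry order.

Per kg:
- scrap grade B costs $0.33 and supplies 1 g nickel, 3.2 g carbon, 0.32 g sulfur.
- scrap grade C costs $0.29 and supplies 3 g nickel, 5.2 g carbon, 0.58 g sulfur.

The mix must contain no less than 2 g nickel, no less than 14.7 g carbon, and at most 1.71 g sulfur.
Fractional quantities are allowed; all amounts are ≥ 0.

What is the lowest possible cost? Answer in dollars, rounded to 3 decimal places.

Treat it as an LP. Let x1 = kg of scrap grade B, x2 = kg of scrap grade C.
Minimize 0.33x1 + 0.29x2 with:
  1x1 + 3x2 ≥ 2   (nickel)
  3.2x1 + 5.2x2 ≥ 14.7   (carbon)
  0.32x1 + 0.58x2 ≤ 1.71   (sulfur)
  x1, x2 ≥ 0.
The cheapest feasible vertex uses only scrap grade C; scrap grade B is not used. Binding constraint: carbon.
Optimal quantities: scrap grade C = 2.827 kg.
Hence cost = 0.29·2.827 = $0.81983.

$0.820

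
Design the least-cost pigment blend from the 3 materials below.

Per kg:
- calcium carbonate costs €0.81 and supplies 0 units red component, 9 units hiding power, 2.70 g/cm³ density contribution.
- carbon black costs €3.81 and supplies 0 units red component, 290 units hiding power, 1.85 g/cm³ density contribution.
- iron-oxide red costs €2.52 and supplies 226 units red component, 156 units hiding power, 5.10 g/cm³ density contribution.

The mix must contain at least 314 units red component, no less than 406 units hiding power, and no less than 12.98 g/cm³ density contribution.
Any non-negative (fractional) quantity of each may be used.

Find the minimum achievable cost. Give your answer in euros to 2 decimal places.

Let x1 = kg of calcium carbonate, x2 = kg of carbon black, x3 = kg of iron-oxide red.
min 0.81x1 + 3.81x2 + 2.52x3 s.t.:
  226x3 ≥ 314   (red component)
  9x1 + 290x2 + 156x3 ≥ 406   (hiding power)
  2.7x1 + 1.85x2 + 5.1x3 ≥ 12.98   (density contribution)
  x1, x2, x3 ≥ 0.
The optimal basis is {carbon black, iron-oxide red}; calcium carbonate drops out. There the hiding power and density contribution constraints are tight.
So carbon black = 0.03841 kg, iron-oxide red = 2.531 kg.
Total cost: 3.81·0.03841 + 2.52·2.531 = 6.5245.

€6.52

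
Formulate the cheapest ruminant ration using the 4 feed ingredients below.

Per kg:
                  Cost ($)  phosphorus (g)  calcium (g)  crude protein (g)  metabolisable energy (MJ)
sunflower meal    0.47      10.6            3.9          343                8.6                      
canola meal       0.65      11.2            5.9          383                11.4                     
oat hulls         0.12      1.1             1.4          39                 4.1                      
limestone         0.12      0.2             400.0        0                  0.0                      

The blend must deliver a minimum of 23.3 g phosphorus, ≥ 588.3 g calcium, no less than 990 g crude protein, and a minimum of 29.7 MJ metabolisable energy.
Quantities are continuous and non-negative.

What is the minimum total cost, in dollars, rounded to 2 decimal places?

Let x1 = kg of sunflower meal, x2 = kg of canola meal, x3 = kg of oat hulls, x4 = kg of limestone.
Minimise 0.47x1 + 0.65x2 + 0.12x3 + 0.12x4 subject to:
  10.6x1 + 11.2x2 + 1.1x3 + 0.2x4 ≥ 23.3   (phosphorus)
  3.9x1 + 5.9x2 + 1.4x3 + 400x4 ≥ 588.3   (calcium)
  343x1 + 383x2 + 39x3 ≥ 990   (crude protein)
  8.6x1 + 11.4x2 + 4.1x3 ≥ 29.7   (metabolisable energy)
  x1, x2, x3, x4 ≥ 0.
The minimum-cost mix takes nothing from canola meal — only sunflower meal, oat hulls, limestone. The calcium, crude protein, metabolisable energy requirements are met with equality.
Optimal quantities: sunflower meal = 2.709 kg, oat hulls = 1.562 kg, limestone = 1.439 kg.
Objective = 0.47·2.709 + 0.12·1.562 + 0.12·1.439 = 1.6334.

$1.63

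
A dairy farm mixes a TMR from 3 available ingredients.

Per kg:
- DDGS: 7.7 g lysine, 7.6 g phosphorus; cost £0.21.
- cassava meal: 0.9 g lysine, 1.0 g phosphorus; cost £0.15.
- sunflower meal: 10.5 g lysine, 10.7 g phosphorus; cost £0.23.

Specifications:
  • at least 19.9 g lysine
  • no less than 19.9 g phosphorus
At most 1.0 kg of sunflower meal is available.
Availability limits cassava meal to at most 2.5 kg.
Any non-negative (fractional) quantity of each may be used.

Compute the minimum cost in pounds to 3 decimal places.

£0.486

Let x1 = kg of DDGS, x2 = kg of cassava meal, x3 = kg of sunflower meal.
min 0.21x1 + 0.15x2 + 0.23x3 s.t.:
  7.7x1 + 0.9x2 + 10.5x3 ≥ 19.9   (lysine)
  7.6x1 + 1x2 + 10.7x3 ≥ 19.9   (phosphorus)
  x3 ≤ 1
  x2 ≤ 2.5
  x1, x2, x3 ≥ 0.
The cheapest feasible vertex uses only DDGS, sunflower meal; cassava meal is not used. Binding constraints: lysine and the sunflower meal cap.
Optimal quantities: DDGS = 1.221 kg, sunflower meal = 1 kg.
Objective = 0.21·1.221 + 0.23·1 = 0.48641.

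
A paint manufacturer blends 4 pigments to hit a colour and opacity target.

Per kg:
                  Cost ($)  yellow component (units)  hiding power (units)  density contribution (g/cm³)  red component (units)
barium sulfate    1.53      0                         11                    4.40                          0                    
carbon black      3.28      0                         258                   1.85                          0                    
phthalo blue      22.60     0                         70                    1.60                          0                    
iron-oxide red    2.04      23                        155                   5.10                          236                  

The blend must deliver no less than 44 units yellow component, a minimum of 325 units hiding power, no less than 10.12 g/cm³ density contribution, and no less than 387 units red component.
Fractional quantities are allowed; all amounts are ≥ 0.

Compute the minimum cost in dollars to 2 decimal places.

Let x1 = kg of barium sulfate, x2 = kg of carbon black, x3 = kg of phthalo blue, x4 = kg of iron-oxide red.
Minimise 1.53x1 + 3.28x2 + 22.6x3 + 2.04x4 s.t.:
  23x4 ≥ 44   (yellow component)
  11x1 + 258x2 + 70x3 + 155x4 ≥ 325   (hiding power)
  4.4x1 + 1.85x2 + 1.6x3 + 5.1x4 ≥ 10.12   (density contribution)
  236x4 ≥ 387   (red component)
  x1, x2, x3, x4 ≥ 0.
The minimum-cost mix takes nothing from barium sulfate, phthalo blue — only carbon black, iron-oxide red. The hiding power and density contribution requirements are met with equality.
That vertex is x2 = 0.08639, x4 = 1.953.
Objective = 3.28·0.08639 + 2.04·1.953 = 4.2675.

$4.27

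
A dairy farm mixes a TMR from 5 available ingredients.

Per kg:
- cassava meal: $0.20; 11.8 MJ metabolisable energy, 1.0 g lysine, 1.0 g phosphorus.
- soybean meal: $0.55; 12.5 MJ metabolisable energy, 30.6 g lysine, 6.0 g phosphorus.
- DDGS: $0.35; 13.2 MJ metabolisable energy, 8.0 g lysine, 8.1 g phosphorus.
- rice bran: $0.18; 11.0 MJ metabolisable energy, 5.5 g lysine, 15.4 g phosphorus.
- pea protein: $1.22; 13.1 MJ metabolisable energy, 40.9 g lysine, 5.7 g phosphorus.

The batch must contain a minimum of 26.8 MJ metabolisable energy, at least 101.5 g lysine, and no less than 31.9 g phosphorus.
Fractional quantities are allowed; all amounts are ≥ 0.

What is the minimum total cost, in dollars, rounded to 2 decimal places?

Set it up as a linear program. Let x1 = kg of cassava meal, x2 = kg of soybean meal, x3 = kg of DDGS, x4 = kg of rice bran, x5 = kg of pea protein.
Minimise 0.2x1 + 0.55x2 + 0.35x3 + 0.18x4 + 1.22x5 with:
  11.8x1 + 12.5x2 + 13.2x3 + 11x4 + 13.1x5 ≥ 26.8   (metabolisable energy)
  1x1 + 30.6x2 + 8x3 + 5.5x4 + 40.9x5 ≥ 101.5   (lysine)
  1x1 + 6x2 + 8.1x3 + 15.4x4 + 5.7x5 ≥ 31.9   (phosphorus)
  x1, x2, x3, x4, x5 ≥ 0.
The minimum-cost mix takes nothing from cassava meal, DDGS, pea protein — only soybean meal, rice bran. The lysine and phosphorus requirements are met with equality.
Solving gives x2 = 3.166, x4 = 0.8378.
Hence cost = 0.55·3.166 + 0.18·0.8378 = $1.8921.

$1.89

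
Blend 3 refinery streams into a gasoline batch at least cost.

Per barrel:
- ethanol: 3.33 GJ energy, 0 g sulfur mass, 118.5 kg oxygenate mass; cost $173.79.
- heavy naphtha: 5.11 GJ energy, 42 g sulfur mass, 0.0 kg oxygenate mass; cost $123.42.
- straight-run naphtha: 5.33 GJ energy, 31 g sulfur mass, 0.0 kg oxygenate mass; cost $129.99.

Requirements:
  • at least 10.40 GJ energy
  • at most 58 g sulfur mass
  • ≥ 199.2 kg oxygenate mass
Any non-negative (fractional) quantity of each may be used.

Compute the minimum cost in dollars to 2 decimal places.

This is a linear program. Let x1 = barrels of ethanol, x2 = barrels of heavy naphtha, x3 = barrels of straight-run naphtha.
Minimise 173.79x1 + 123.42x2 + 129.99x3 subject to:
  3.33x1 + 5.11x2 + 5.33x3 ≥ 10.4   (energy)
  42x2 + 31x3 ≤ 58   (sulfur mass)
  118.5x1 ≥ 199.2   (oxygenate mass)
  x1, x2, x3 ≥ 0.
At the optimum only ethanol, heavy naphtha are positive (straight-run naphtha = 0). The energy and oxygenate mass requirements are met with equality.
So ethanol = 1.681 barrels, heavy naphtha = 0.9398 barrels.
Objective = 173.79·1.681 + 123.42·0.9398 = 408.1311.

$408.13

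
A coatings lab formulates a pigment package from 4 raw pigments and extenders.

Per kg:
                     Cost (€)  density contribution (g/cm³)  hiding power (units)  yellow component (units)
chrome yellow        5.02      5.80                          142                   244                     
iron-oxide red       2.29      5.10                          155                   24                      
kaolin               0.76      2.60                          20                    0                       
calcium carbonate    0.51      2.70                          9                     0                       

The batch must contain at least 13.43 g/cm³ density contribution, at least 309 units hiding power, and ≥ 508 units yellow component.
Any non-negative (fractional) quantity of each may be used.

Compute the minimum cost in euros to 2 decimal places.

€10.77

This is a linear program. Let x1 = kg of chrome yellow, x2 = kg of iron-oxide red, x3 = kg of kaolin, x4 = kg of calcium carbonate.
Minimise 5.02x1 + 2.29x2 + 0.76x3 + 0.51x4 s.t.:
  5.8x1 + 5.1x2 + 2.6x3 + 2.7x4 ≥ 13.43   (density contribution)
  142x1 + 155x2 + 20x3 + 9x4 ≥ 309   (hiding power)
  244x1 + 24x2 ≥ 508   (yellow component)
  x1, x2, x3, x4 ≥ 0.
At the optimum only chrome yellow, iron-oxide red, calcium carbonate are positive (kaolin = 0). There the density contribution, hiding power, yellow component constraints are tight.
Optimal quantities: chrome yellow = 2.075 kg, iron-oxide red = 0.07024 kg, calcium carbonate = 0.3839 kg.
Objective = 5.02·2.075 + 2.29·0.07024 + 0.51·0.3839 = 10.7731.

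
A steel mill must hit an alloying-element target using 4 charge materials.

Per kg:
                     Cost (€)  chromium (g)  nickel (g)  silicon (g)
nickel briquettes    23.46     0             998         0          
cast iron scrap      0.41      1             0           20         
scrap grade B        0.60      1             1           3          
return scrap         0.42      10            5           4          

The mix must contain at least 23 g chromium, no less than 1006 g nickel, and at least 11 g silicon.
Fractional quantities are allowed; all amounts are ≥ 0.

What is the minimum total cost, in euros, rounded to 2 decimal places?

€24.38

Set it up as a linear program. Let x1 = kg of nickel briquettes, x2 = kg of cast iron scrap, x3 = kg of scrap grade B, x4 = kg of return scrap.
Minimize 23.46x1 + 0.41x2 + 0.6x3 + 0.42x4 subject to:
  1x2 + 1x3 + 10x4 ≥ 23   (chromium)
  998x1 + 1x3 + 5x4 ≥ 1006   (nickel)
  20x2 + 3x3 + 4x4 ≥ 11   (silicon)
  x1, x2, x3, x4 ≥ 0.
At the optimum only nickel briquettes, cast iron scrap, return scrap are positive (scrap grade B = 0). Binding constraints: chromium, nickel, silicon.
Optimal quantities: nickel briquettes = 0.9965 kg, cast iron scrap = 0.09184 kg, return scrap = 2.291 kg.
Total cost: 23.46·0.9965 + 0.41·0.09184 + 0.42·2.291 = 24.3778.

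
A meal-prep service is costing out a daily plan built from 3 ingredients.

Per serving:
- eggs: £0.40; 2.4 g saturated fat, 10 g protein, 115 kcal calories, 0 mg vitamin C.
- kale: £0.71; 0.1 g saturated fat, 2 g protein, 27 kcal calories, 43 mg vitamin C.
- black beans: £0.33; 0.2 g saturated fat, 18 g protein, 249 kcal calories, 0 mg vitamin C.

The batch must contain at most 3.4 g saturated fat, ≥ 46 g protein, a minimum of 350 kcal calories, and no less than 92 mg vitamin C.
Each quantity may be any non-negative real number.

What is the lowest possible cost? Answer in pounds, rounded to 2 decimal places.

£2.28

Treat it as an LP. Let x1 = servings of eggs, x2 = servings of kale, x3 = servings of black beans.
Minimize 0.4x1 + 0.71x2 + 0.33x3 subject to:
  2.4x1 + 0.1x2 + 0.2x3 ≤ 3.4   (saturated fat)
  10x1 + 2x2 + 18x3 ≥ 46   (protein)
  115x1 + 27x2 + 249x3 ≥ 350   (calories)
  43x2 ≥ 92   (vitamin C)
  x1, x2, x3 ≥ 0.
The optimal basis is {kale, black beans}; eggs drops out. The protein and vitamin C requirements are met with equality.
Solving gives x2 = 2.14, x3 = 2.318.
Hence cost = 0.71·2.14 + 0.33·2.318 = £2.2843.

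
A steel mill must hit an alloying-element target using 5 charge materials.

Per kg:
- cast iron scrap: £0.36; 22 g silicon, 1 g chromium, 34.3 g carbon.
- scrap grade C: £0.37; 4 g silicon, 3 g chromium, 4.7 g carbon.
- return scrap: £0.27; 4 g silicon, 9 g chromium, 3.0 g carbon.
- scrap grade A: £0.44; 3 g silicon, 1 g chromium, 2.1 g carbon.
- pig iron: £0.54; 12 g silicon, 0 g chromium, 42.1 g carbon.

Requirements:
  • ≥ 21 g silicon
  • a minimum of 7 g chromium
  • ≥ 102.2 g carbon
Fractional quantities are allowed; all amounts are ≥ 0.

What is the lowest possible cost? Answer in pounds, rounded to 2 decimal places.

£1.18

Let x1 = kg of cast iron scrap, x2 = kg of scrap grade C, x3 = kg of return scrap, x4 = kg of scrap grade A, x5 = kg of pig iron.
Minimize 0.36x1 + 0.37x2 + 0.27x3 + 0.44x4 + 0.54x5 subject to:
  22x1 + 4x2 + 4x3 + 3x4 + 12x5 ≥ 21   (silicon)
  1x1 + 3x2 + 9x3 + 1x4 ≥ 7   (chromium)
  34.3x1 + 4.7x2 + 3x3 + 2.1x4 + 42.1x5 ≥ 102.2   (carbon)
  x1, x2, x3, x4, x5 ≥ 0.
The optimal basis is {cast iron scrap, return scrap}; scrap grade C, scrap grade A, pig iron drop out. The chromium and carbon requirements are met with equality.
So cast iron scrap = 2.94 kg, return scrap = 0.4511 kg.
Total cost: 0.36·2.94 + 0.27·0.4511 = 1.1802.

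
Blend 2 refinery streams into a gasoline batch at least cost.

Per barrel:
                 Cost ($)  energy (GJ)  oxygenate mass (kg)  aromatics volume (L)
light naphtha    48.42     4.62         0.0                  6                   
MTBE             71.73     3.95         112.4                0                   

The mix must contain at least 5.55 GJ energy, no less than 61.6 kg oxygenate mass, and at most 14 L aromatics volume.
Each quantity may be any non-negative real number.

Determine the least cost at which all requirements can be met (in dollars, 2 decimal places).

Let x1 = barrels of light naphtha, x2 = barrels of MTBE.
min 48.42x1 + 71.73x2 with:
  4.62x1 + 3.95x2 ≥ 5.55   (energy)
  112.4x2 ≥ 61.6   (oxygenate mass)
  6x1 ≤ 14   (aromatics volume)
  x1, x2 ≥ 0.
Both inputs are positive at the optimum. The energy and oxygenate mass requirements are met with equality.
That vertex is x1 = 0.7327, x2 = 0.548.
Cost = 48.42·0.7327 + 71.73·0.548 = 74.7854.

$74.79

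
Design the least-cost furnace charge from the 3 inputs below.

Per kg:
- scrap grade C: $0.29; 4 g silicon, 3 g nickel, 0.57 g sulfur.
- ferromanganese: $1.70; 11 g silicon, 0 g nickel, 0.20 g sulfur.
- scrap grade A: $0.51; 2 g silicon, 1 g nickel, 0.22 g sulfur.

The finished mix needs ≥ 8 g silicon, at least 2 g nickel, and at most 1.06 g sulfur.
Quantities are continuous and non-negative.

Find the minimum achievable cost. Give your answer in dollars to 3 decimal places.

Set it up as a linear program. Let x1 = kg of scrap grade C, x2 = kg of ferromanganese, x3 = kg of scrap grade A.
min 0.29x1 + 1.7x2 + 0.51x3 s.t.:
  4x1 + 11x2 + 2x3 ≥ 8   (silicon)
  3x1 + 1x3 ≥ 2   (nickel)
  0.57x1 + 0.2x2 + 0.22x3 ≤ 1.06   (sulfur)
  x1, x2, x3 ≥ 0.
At the optimum only scrap grade C, ferromanganese are positive (scrap grade A = 0). Binding constraints: silicon and sulfur.
That vertex is x1 = 1.839, x2 = 0.0585.
Hence cost = 0.29·1.839 + 1.7·0.0585 = $0.63276.

$0.633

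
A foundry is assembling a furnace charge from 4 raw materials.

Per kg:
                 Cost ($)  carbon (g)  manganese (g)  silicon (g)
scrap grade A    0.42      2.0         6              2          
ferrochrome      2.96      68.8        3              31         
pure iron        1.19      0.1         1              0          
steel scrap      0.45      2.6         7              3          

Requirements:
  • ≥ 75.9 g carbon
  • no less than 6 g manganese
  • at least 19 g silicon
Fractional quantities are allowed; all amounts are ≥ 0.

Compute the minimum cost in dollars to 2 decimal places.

Let x1 = kg of scrap grade A, x2 = kg of ferrochrome, x3 = kg of pure iron, x4 = kg of steel scrap.
min 0.42x1 + 2.96x2 + 1.19x3 + 0.45x4 with:
  2x1 + 68.8x2 + 0.1x3 + 2.6x4 ≥ 75.9   (carbon)
  6x1 + 3x2 + 1x3 + 7x4 ≥ 6   (manganese)
  2x1 + 31x2 + 3x4 ≥ 19   (silicon)
  x1, x2, x3, x4 ≥ 0.
The minimum-cost mix takes nothing from scrap grade A, pure iron — only ferrochrome, steel scrap. There the carbon and manganese constraints are tight.
Solving gives x2 = 1.088, x4 = 0.3907.
Objective = 2.96·1.088 + 0.45·0.3907 = 3.3963.

$3.40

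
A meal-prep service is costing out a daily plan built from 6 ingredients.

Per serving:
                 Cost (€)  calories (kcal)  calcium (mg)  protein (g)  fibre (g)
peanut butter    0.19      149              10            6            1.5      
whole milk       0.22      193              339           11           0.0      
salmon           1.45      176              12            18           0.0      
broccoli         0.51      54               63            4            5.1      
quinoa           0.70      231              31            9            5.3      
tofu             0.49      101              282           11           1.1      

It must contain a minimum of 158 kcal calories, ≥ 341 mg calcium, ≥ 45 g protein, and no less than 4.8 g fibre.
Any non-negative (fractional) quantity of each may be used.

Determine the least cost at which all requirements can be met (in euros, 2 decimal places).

€1.12

Set it up as a linear program. Let x1 = servings of peanut butter, x2 = servings of whole milk, x3 = servings of salmon, x4 = servings of broccoli, x5 = servings of quinoa, x6 = servings of tofu.
Minimize 0.19x1 + 0.22x2 + 1.45x3 + 0.51x4 + 0.7x5 + 0.49x6 with:
  149x1 + 193x2 + 176x3 + 54x4 + 231x5 + 101x6 ≥ 158   (calories)
  10x1 + 339x2 + 12x3 + 63x4 + 31x5 + 282x6 ≥ 341   (calcium)
  6x1 + 11x2 + 18x3 + 4x4 + 9x5 + 11x6 ≥ 45   (protein)
  1.5x1 + 5.1x4 + 5.3x5 + 1.1x6 ≥ 4.8   (fibre)
  x1, x2, x3, x4, x5, x6 ≥ 0.
The cheapest feasible vertex uses only peanut butter, whole milk; salmon, broccoli, quinoa, tofu are not used. Binding constraints: protein and fibre.
Solving gives x1 = 3.2, x2 = 2.345.
Hence cost = 0.19·3.2 + 0.22·2.345 = €1.1239.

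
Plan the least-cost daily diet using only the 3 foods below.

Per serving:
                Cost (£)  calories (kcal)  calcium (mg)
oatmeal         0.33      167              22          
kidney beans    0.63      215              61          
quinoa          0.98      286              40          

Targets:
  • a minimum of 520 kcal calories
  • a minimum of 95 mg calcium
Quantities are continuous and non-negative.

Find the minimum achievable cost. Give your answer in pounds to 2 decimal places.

Let x1 = servings of oatmeal, x2 = servings of kidney beans, x3 = servings of quinoa.
min 0.33x1 + 0.63x2 + 0.98x3 s.t.:
  167x1 + 215x2 + 286x3 ≥ 520   (calories)
  22x1 + 61x2 + 40x3 ≥ 95   (calcium)
  x1, x2, x3 ≥ 0.
The cheapest feasible vertex uses only oatmeal, kidney beans; quinoa is not used. Binding constraints: calories and calcium.
That vertex is x1 = 2.07, x2 = 0.8109.
Hence cost = 0.33·2.07 + 0.63·0.8109 = £1.1940.

£1.19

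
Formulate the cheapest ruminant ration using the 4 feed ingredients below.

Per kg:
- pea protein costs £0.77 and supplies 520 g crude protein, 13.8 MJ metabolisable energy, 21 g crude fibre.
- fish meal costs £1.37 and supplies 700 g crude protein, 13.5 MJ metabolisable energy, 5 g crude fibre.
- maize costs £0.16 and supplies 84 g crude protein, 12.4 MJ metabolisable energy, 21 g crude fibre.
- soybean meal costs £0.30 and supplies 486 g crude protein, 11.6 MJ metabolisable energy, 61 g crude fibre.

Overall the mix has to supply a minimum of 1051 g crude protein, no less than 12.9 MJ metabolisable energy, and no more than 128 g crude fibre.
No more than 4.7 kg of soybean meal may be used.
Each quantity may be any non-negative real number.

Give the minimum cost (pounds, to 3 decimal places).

£0.688

Treat it as an LP. Let x1 = kg of pea protein, x2 = kg of fish meal, x3 = kg of maize, x4 = kg of soybean meal.
Minimize 0.77x1 + 1.37x2 + 0.16x3 + 0.3x4 s.t.:
  520x1 + 700x2 + 84x3 + 486x4 ≥ 1051   (crude protein)
  13.8x1 + 13.5x2 + 12.4x3 + 11.6x4 ≥ 12.9   (metabolisable energy)
  21x1 + 5x2 + 21x3 + 61x4 ≤ 128   (crude fibre)
  x4 ≤ 4.7
  x1, x2, x3, x4 ≥ 0.
The cheapest feasible vertex uses only pea protein, soybean meal; fish meal, maize are not used. There the crude protein and crude fibre constraints are tight.
So pea protein = 0.088454 kg, soybean meal = 2.0679 kg.
Objective = 0.77·0.088454 + 0.3·2.0679 = 0.68848.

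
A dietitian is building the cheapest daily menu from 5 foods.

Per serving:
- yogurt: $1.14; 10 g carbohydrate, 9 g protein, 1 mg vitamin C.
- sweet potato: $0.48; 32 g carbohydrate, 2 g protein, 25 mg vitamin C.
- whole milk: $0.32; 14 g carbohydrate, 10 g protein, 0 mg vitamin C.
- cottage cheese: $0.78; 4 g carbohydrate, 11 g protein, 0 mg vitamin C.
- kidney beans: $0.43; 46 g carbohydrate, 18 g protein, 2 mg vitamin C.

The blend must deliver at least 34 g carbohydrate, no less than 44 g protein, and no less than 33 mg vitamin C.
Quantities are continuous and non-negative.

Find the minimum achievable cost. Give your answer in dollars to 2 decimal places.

Let x1 = servings of yogurt, x2 = servings of sweet potato, x3 = servings of whole milk, x4 = servings of cottage cheese, x5 = servings of kidney beans.
min 1.14x1 + 0.48x2 + 0.32x3 + 0.78x4 + 0.43x5 s.t.:
  10x1 + 32x2 + 14x3 + 4x4 + 46x5 ≥ 34   (carbohydrate)
  9x1 + 2x2 + 10x3 + 11x4 + 18x5 ≥ 44   (protein)
  1x1 + 25x2 + 2x5 ≥ 33   (vitamin C)
  x1, x2, x3, x4, x5 ≥ 0.
At the optimum only sweet potato, kidney beans are positive (yogurt, whole milk, cottage cheese = 0). There the protein and vitamin C constraints are tight.
So sweet potato = 1.135 servings, kidney beans = 2.318 servings.
Objective = 0.48·1.135 + 0.43·2.318 = 1.5415.

$1.54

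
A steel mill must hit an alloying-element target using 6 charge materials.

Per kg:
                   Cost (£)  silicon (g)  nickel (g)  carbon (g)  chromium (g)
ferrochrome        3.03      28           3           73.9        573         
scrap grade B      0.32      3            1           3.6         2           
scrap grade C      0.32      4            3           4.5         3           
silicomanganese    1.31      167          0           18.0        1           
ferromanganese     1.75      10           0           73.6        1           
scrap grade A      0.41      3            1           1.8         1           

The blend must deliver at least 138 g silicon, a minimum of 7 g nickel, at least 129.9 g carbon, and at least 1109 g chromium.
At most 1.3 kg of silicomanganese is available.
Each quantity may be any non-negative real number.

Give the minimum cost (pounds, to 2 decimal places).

Let x1 = kg of ferrochrome, x2 = kg of scrap grade B, x3 = kg of scrap grade C, x4 = kg of silicomanganese, x5 = kg of ferromanganese, x6 = kg of scrap grade A.
min 3.03x1 + 0.32x2 + 0.32x3 + 1.31x4 + 1.75x5 + 0.41x6 with:
  28x1 + 3x2 + 4x3 + 167x4 + 10x5 + 3x6 ≥ 138   (silicon)
  3x1 + 1x2 + 3x3 + 1x6 ≥ 7   (nickel)
  73.9x1 + 3.6x2 + 4.5x3 + 18x4 + 73.6x5 + 1.8x6 ≥ 129.9   (carbon)
  573x1 + 2x2 + 3x3 + 1x4 + 1x5 + 1x6 ≥ 1109   (chromium)
  x4 ≤ 1.3
  x1, x2, x3, x4, x5, x6 ≥ 0.
The cheapest feasible vertex uses only ferrochrome, scrap grade C, silicomanganese; scrap grade B, ferromanganese, scrap grade A are not used. Binding constraints: silicon, nickel, chromium.
Optimal quantities: ferrochrome = 1.932 kg, scrap grade C = 0.4009 kg, silicomanganese = 0.4927 kg.
Cost = 3.03·1.932 + 0.32·0.4009 + 1.31·0.4927 = 6.6277.

£6.63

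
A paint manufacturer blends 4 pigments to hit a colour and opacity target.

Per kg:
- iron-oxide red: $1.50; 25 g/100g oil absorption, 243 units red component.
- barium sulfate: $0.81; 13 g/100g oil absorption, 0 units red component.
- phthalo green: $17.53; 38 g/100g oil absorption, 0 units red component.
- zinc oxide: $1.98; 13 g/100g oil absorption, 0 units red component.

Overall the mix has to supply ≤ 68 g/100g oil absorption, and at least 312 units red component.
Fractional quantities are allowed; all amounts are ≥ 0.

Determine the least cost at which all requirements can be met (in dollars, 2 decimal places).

Set it up as a linear program. Let x1 = kg of iron-oxide red, x2 = kg of barium sulfate, x3 = kg of phthalo green, x4 = kg of zinc oxide.
Minimize 1.5x1 + 0.81x2 + 17.53x3 + 1.98x4 s.t.:
  25x1 + 13x2 + 38x3 + 13x4 ≤ 68   (oil absorption)
  243x1 ≥ 312   (red component)
  x1, x2, x3, x4 ≥ 0.
The cheapest feasible vertex uses only iron-oxide red; barium sulfate, phthalo green, zinc oxide are not used. The red component requirement is met with equality.
So iron-oxide red = 1.284 kg.
Objective = 1.5·1.284 = 1.9260.

$1.93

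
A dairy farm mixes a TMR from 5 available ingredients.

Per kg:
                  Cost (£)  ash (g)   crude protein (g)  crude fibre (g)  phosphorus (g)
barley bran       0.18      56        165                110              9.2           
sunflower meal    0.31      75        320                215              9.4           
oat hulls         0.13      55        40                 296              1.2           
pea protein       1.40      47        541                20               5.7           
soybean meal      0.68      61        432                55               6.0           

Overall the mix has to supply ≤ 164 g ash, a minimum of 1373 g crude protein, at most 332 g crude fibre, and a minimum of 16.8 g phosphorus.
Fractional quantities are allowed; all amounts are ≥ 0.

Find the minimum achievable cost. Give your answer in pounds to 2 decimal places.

Treat it as an LP. Let x1 = kg of barley bran, x2 = kg of sunflower meal, x3 = kg of oat hulls, x4 = kg of pea protein, x5 = kg of soybean meal.
min 0.18x1 + 0.31x2 + 0.13x3 + 1.4x4 + 0.68x5 s.t.:
  56x1 + 75x2 + 55x3 + 47x4 + 61x5 ≤ 164   (ash)
  165x1 + 320x2 + 40x3 + 541x4 + 432x5 ≥ 1373   (crude protein)
  110x1 + 215x2 + 296x3 + 20x4 + 55x5 ≤ 332   (crude fibre)
  9.2x1 + 9.4x2 + 1.2x3 + 5.7x4 + 6x5 ≥ 16.8   (phosphorus)
  x1, x2, x3, x4, x5 ≥ 0.
The optimal basis is {pea protein, soybean meal}; barley bran, sunflower meal, oat hulls drop out. Binding constraints: ash and crude protein.
That vertex is x4 = 1.016, x5 = 1.905.
Objective = 1.4·1.016 + 0.68·1.905 = 2.7178.

£2.72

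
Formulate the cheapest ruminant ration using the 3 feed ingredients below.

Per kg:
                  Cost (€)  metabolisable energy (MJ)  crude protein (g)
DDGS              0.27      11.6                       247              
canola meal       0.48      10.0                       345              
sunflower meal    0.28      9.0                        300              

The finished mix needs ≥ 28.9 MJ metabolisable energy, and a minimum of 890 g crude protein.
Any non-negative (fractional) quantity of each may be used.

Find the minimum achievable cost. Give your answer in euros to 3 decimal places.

€0.851

Let x1 = kg of DDGS, x2 = kg of canola meal, x3 = kg of sunflower meal.
Minimize 0.27x1 + 0.48x2 + 0.28x3 subject to:
  11.6x1 + 10x2 + 9x3 ≥ 28.9   (metabolisable energy)
  247x1 + 345x2 + 300x3 ≥ 890   (crude protein)
  x1, x2, x3 ≥ 0.
At the optimum only DDGS, sunflower meal are positive (canola meal = 0). Binding constraints: metabolisable energy and crude protein.
So DDGS = 0.5251 kg, sunflower meal = 2.534 kg.
Hence cost = 0.27·0.5251 + 0.28·2.534 = €0.85130.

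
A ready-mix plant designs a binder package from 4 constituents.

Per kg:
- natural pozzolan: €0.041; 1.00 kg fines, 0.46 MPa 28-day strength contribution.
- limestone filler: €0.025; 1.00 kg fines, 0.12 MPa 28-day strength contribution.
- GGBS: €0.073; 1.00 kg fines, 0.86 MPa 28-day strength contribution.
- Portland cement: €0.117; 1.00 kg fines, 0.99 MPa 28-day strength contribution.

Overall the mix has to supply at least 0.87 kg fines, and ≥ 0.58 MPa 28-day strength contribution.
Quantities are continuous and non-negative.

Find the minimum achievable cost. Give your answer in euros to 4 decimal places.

€0.0501

This is a linear program. Let x1 = kg of natural pozzolan, x2 = kg of limestone filler, x3 = kg of GGBS, x4 = kg of Portland cement.
Minimise 0.041x1 + 0.025x2 + 0.073x3 + 0.117x4 with:
  1x1 + 1x2 + 1x3 + 1x4 ≥ 0.87   (fines)
  0.46x1 + 0.12x2 + 0.86x3 + 0.99x4 ≥ 0.58   (28-day strength contribution)
  x1, x2, x3, x4 ≥ 0.
The minimum-cost mix takes nothing from limestone filler, Portland cement — only natural pozzolan, GGBS. Binding constraints: fines and 28-day strength contribution.
Solving gives x1 = 0.4205, x3 = 0.4495.
Cost = 0.041·0.4205 + 0.073·0.4495 = 0.050054.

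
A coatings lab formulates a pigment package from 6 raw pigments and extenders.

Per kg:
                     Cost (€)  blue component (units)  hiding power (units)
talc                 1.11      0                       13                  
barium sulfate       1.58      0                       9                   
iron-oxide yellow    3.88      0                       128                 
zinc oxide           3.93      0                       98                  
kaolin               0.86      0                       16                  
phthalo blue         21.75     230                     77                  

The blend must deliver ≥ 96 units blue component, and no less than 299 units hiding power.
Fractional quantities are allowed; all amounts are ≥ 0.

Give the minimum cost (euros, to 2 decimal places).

€17.17

This is a linear program. Let x1 = kg of talc, x2 = kg of barium sulfate, x3 = kg of iron-oxide yellow, x4 = kg of zinc oxide, x5 = kg of kaolin, x6 = kg of phthalo blue.
min 1.11x1 + 1.58x2 + 3.88x3 + 3.93x4 + 0.86x5 + 21.75x6 s.t.:
  230x6 ≥ 96   (blue component)
  13x1 + 9x2 + 128x3 + 98x4 + 16x5 + 77x6 ≥ 299   (hiding power)
  x1, x2, x3, x4, x5, x6 ≥ 0.
At the optimum only iron-oxide yellow, phthalo blue are positive (talc, barium sulfate, zinc oxide, kaolin = 0). The blue component and hiding power requirements are met with equality.
Solving gives x3 = 2.085, x6 = 0.4174.
Objective = 3.88·2.085 + 21.75·0.4174 = 17.1683.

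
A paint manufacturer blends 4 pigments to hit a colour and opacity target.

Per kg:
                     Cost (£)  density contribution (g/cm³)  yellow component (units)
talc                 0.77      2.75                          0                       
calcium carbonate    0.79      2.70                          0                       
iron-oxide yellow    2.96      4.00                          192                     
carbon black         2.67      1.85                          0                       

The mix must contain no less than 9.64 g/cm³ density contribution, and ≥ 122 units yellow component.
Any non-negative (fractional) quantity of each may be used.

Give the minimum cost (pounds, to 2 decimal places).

Treat it as an LP. Let x1 = kg of talc, x2 = kg of calcium carbonate, x3 = kg of iron-oxide yellow, x4 = kg of carbon black.
min 0.77x1 + 0.79x2 + 2.96x3 + 2.67x4 s.t.:
  2.75x1 + 2.7x2 + 4x3 + 1.85x4 ≥ 9.64   (density contribution)
  192x3 ≥ 122   (yellow component)
  x1, x2, x3, x4 ≥ 0.
The minimum-cost mix takes nothing from calcium carbonate, carbon black — only talc, iron-oxide yellow. Binding constraints: density contribution and yellow component.
Solving gives x1 = 2.581, x3 = 0.6354.
Hence cost = 0.77·2.581 + 2.96·0.6354 = £3.8682.

£3.87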